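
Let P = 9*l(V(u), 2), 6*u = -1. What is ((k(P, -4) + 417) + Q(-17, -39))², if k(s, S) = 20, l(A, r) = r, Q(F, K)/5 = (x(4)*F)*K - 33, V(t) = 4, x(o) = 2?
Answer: 47637604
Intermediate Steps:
u = -⅙ (u = (⅙)*(-1) = -⅙ ≈ -0.16667)
Q(F, K) = -165 + 10*F*K (Q(F, K) = 5*((2*F)*K - 33) = 5*(2*F*K - 33) = 5*(-33 + 2*F*K) = -165 + 10*F*K)
P = 18 (P = 9*2 = 18)
((k(P, -4) + 417) + Q(-17, -39))² = ((20 + 417) + (-165 + 10*(-17)*(-39)))² = (437 + (-165 + 6630))² = (437 + 6465)² = 6902² = 47637604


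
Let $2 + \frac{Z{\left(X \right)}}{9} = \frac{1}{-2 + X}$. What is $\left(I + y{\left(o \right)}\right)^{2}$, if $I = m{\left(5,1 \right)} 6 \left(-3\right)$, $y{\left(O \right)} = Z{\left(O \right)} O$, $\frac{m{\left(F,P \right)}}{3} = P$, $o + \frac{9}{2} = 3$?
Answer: $\frac{26244}{49} \approx 535.59$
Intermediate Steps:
$o = - \frac{3}{2}$ ($o = - \frac{9}{2} + 3 = - \frac{3}{2} \approx -1.5$)
$m{\left(F,P \right)} = 3 P$
$Z{\left(X \right)} = -18 + \frac{9}{-2 + X}$
$y{\left(O \right)} = \frac{9 O \left(5 - 2 O\right)}{-2 + O}$ ($y{\left(O \right)} = \frac{9 \left(5 - 2 O\right)}{-2 + O} O = \frac{9 O \left(5 - 2 O\right)}{-2 + O}$)
$I = -54$ ($I = 3 \cdot 1 \cdot 6 \left(-3\right) = 3 \cdot 6 \left(-3\right) = 18 \left(-3\right) = -54$)
$\left(I + y{\left(o \right)}\right)^{2} = \left(-54 + 9 \left(- \frac{3}{2}\right) \frac{1}{-2 - \frac{3}{2}} \left(5 - -3\right)\right)^{2} = \left(-54 + 9 \left(- \frac{3}{2}\right) \frac{1}{- \frac{7}{2}} \left(5 + 3\right)\right)^{2} = \left(-54 + 9 \left(- \frac{3}{2}\right) \left(- \frac{2}{7}\right) 8\right)^{2} = \left(-54 + \frac{216}{7}\right)^{2} = \left(- \frac{162}{7}\right)^{2} = \frac{26244}{49}$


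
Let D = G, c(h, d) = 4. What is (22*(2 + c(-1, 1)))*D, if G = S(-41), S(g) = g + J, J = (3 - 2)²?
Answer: -5280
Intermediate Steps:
J = 1 (J = 1² = 1)
S(g) = 1 + g (S(g) = g + 1 = 1 + g)
G = -40 (G = 1 - 41 = -40)
D = -40
(22*(2 + c(-1, 1)))*D = (22*(2 + 4))*(-40) = (22*6)*(-40) = 132*(-40) = -5280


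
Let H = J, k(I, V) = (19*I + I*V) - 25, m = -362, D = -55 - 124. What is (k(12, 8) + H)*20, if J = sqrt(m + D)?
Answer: 5980 + 20*I*sqrt(541) ≈ 5980.0 + 465.19*I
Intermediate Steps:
D = -179
k(I, V) = -25 + 19*I + I*V
J = I*sqrt(541) (J = sqrt(-362 - 179) = sqrt(-541) = I*sqrt(541) ≈ 23.259*I)
H = I*sqrt(541) ≈ 23.259*I
(k(12, 8) + H)*20 = ((-25 + 19*12 + 12*8) + I*sqrt(541))*20 = ((-25 + 228 + 96) + I*sqrt(541))*20 = (299 + I*sqrt(541))*20 = 5980 + 20*I*sqrt(541)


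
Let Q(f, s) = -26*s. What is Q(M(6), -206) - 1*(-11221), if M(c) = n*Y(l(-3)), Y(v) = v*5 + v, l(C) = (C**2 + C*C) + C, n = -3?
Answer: 16577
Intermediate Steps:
l(C) = C + 2*C**2 (l(C) = (C**2 + C**2) + C = 2*C**2 + C = C + 2*C**2)
Y(v) = 6*v (Y(v) = 5*v + v = 6*v)
M(c) = -270 (M(c) = -18*(-3*(1 + 2*(-3))) = -18*(-3*(1 - 6)) = -18*(-3*(-5)) = -18*15 = -3*90 = -270)
Q(M(6), -206) - 1*(-11221) = -26*(-206) - 1*(-11221) = 5356 + 11221 = 16577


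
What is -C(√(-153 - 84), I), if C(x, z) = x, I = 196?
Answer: -I*√237 ≈ -15.395*I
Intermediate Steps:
-C(√(-153 - 84), I) = -√(-153 - 84) = -√(-237) = -I*√237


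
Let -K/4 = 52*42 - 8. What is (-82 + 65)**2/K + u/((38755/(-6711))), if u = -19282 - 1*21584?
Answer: 140416224877/19842560 ≈ 7076.5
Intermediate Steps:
u = -40866 (u = -19282 - 21584 = -40866)
K = -8704 (K = -4*(52*42 - 8) = -4*(2184 - 8) = -4*2176 = -8704)
(-82 + 65)**2/K + u/((38755/(-6711))) = (-82 + 65)**2/(-8704) - 40866/(38755/(-6711)) = (-17)**2*(-1/8704) - 40866/(38755*(-1/6711)) = 289*(-1/8704) - 40866/(-38755/6711) = -17/512 - 40866*(-6711/38755) = -17/512 + 274251726/38755 = 140416224877/19842560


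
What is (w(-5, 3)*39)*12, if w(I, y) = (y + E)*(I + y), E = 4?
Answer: -6552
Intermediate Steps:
w(I, y) = (4 + y)*(I + y) (w(I, y) = (y + 4)*(I + y) = (4 + y)*(I + y))
(w(-5, 3)*39)*12 = ((3**2 + 4*(-5) + 4*3 - 5*3)*39)*12 = ((9 - 20 + 12 - 15)*39)*12 = -14*39*12 = -546*12 = -6552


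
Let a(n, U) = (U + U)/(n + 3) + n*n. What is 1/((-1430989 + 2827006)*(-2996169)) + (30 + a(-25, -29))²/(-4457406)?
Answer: -3316424283768556729/34180675502155716303 ≈ -0.097026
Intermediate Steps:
a(n, U) = n² + 2*U/(3 + n) (a(n, U) = (2*U)/(3 + n) + n² = 2*U/(3 + n) + n² = n² + 2*U/(3 + n))
1/((-1430989 + 2827006)*(-2996169)) + (30 + a(-25, -29))²/(-4457406) = 1/((-1430989 + 2827006)*(-2996169)) + (30 + ((-25)³ + 2*(-29) + 3*(-25)²)/(3 - 25))²/(-4457406) = -1/2996169/1396017 + (30 + (-15625 - 58 + 3*625)/(-22))²*(-1/4457406) = (1/1396017)*(-1/2996169) + (30 - (-15625 - 58 + 1875)/22)²*(-1/4457406) = -1/4182702858873 + (30 - 1/22*(-13808))²*(-1/4457406) = -1/4182702858873 + (30 + 6904/11)²*(-1/4457406) = -1/4182702858873 + (7234/11)²*(-1/4457406) = -1/4182702858873 + (52330756/121)*(-1/4457406) = -1/4182702858873 - 26165378/269673063 = -3316424283768556729/34180675502155716303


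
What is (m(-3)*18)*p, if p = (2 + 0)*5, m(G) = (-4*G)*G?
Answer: -6480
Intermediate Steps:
m(G) = -4*G²
p = 10 (p = 2*5 = 10)
(m(-3)*18)*p = (-4*(-3)²*18)*10 = (-4*9*18)*10 = -36*18*10 = -648*10 = -6480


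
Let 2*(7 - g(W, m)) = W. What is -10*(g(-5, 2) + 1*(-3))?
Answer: -65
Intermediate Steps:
g(W, m) = 7 - W/2
-10*(g(-5, 2) + 1*(-3)) = -10*((7 - ½*(-5)) + 1*(-3)) = -10*((7 + 5/2) - 3) = -10*(19/2 - 3) = -10*13/2 = -65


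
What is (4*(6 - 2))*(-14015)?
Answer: -224240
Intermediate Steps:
(4*(6 - 2))*(-14015) = (4*4)*(-14015) = 16*(-14015) = -224240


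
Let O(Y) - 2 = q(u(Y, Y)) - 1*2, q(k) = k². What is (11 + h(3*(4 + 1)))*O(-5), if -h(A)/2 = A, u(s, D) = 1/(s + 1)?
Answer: -19/16 ≈ -1.1875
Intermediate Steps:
u(s, D) = 1/(1 + s)
h(A) = -2*A
O(Y) = (1 + Y)⁻² (O(Y) = 2 + ((1/(1 + Y))² - 1*2) = 2 + ((1 + Y)⁻² - 2) = 2 + (-2 + (1 + Y)⁻²) = (1 + Y)⁻²)
(11 + h(3*(4 + 1)))*O(-5) = (11 - 6*(4 + 1))/(1 - 5)² = (11 - 6*5)/(-4)² = (11 - 2*15)*(1/16) = (11 - 30)*(1/16) = -19*1/16 = -19/16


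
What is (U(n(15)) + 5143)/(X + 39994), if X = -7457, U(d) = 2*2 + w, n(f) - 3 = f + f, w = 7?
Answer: 5154/32537 ≈ 0.15840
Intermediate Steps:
n(f) = 3 + 2*f (n(f) = 3 + (f + f) = 3 + 2*f)
U(d) = 11 (U(d) = 2*2 + 7 = 4 + 7 = 11)
(U(n(15)) + 5143)/(X + 39994) = (11 + 5143)/(-7457 + 39994) = 5154/32537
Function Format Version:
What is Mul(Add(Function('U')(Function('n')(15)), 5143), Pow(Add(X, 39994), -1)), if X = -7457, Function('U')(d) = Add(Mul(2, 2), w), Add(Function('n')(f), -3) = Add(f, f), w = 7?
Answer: Rational(5154, 32537) ≈ 0.15840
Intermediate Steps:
Function('n')(f) = Add(3, Mul(2, f)) (Function('n')(f) = Add(3, Add(f, f)) = Add(3, Mul(2, f)))
Function('U')(d) = 11 (Function('U')(d) = Add(Mul(2, 2), 7) = Add(4, 7) = 11)
Mul(Add(Function('U')(Function('n')(15)), 5143), Pow(Add(X, 39994), -1)) = Mul(Add(11, 5143), Pow(Add(-7457, 39994), -1)) = Mul(5154, Pow(32537, -1)) = Mul(5154, Rational(1, 32537)) = Rational(5154, 32537)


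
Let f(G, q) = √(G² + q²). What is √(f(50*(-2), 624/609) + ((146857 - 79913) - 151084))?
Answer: 2*√(-866831315 + 203*√25758329)/203 ≈ 289.9*I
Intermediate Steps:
√(f(50*(-2), 624/609) + ((146857 - 79913) - 151084)) = √(√((50*(-2))² + (624/609)²) + ((146857 - 79913) - 151084)) = √(√((-100)² + (624*(1/609))²) + (66944 - 151084)) = √(√(10000 + (208/203)²) - 84140) = √(√(10000 + 43264/41209) - 84140) = √(√(412133264/41209) - 84140) = √(4*√25758329/203 - 84140) = √(-84140 + 4*√25758329/203)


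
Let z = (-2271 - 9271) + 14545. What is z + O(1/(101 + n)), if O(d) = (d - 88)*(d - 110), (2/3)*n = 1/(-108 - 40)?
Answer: 11331668466339/893591449 ≈ 12681.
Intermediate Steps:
n = -3/296 (n = 3/(2*(-108 - 40)) = (3/2)/(-148) = (3/2)*(-1/148) = -3/296 ≈ -0.010135)
O(d) = (-110 + d)*(-88 + d) (O(d) = (-88 + d)*(-110 + d) = (-110 + d)*(-88 + d))
z = 3003 (z = -11542 + 14545 = 3003)
z + O(1/(101 + n)) = 3003 + (9680 + (1/(101 - 3/296))**2 - 198/(101 - 3/296)) = 3003 + (9680 + (1/(29893/296))**2 - 198/29893/296) = 3003 + (9680 + (296/29893)**2 - 198*296/29893) = 3003 + (9680 + 87616/893591449 - 58608/29893) = 3003 + 8648213344992/893591449 = 11331668466339/893591449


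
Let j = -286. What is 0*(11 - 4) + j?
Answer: -286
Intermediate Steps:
0*(11 - 4) + j = 0*(11 - 4) - 286 = 0*7 - 286 = 0 - 286 = -286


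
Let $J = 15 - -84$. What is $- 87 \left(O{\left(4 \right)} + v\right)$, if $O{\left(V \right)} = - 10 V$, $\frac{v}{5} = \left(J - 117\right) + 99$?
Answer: $-31755$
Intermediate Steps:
$J = 99$ ($J = 15 + 84 = 99$)
$v = 405$ ($v = 5 \left(\left(99 - 117\right) + 99\right) = 5 \left(-18 + 99\right) = 5 \cdot 81 = 405$)
$- 87 \left(O{\left(4 \right)} + v\right) = - 87 \left(\left(-10\right) 4 + 405\right) = - 87 \left(-40 + 405\right) = \left(-87\right) 365 = -31755$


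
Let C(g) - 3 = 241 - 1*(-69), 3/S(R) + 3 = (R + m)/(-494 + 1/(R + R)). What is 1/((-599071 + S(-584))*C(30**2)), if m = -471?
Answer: -498739/93518704166224 ≈ -5.3330e-9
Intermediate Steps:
S(R) = 3/(-3 + (-471 + R)/(-494 + 1/(2*R))) (S(R) = 3/(-3 + (R - 471)/(-494 + 1/(R + R))) = 3/(-3 + (-471 + R)/(-494 + 1/(2*R))))
C(g) = 313 (C(g) = 3 + (241 - 1*(-69)) = 3 + (241 + 69) = 3 + 310 = 313)
1/((-599071 + S(-584))*C(30**2)) = 1/(-599071 + 3*(1 - 988*(-584))/(-3 + 2*(-584)**2 + 2022*(-584))*313) = (1/313)/(-599071 + 3*(1 + 576992)/(-3 + 2*341056 - 1180848)) = (1/313)/(-599071 + 3*576993/(-3 + 682112 - 1180848)) = (1/313)/(-599071 + 3*576993/(-498739)) = (1/313)/(-599071 + 3*(-1/498739)*576993) = (1/313)/(-599071 - 1730979/498739) = (1/313)/(-298781802448/498739) = -498739/298781802448*1/313 = -498739/93518704166224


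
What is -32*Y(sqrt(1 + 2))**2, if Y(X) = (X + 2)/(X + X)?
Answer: -56/3 - 32*sqrt(3)/3 ≈ -37.142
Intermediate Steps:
Y(X) = (2 + X)/(2*X) (Y(X) = (2 + X)/((2*X)) = (2 + X)*(1/(2*X)) = (2 + X)/(2*X))
-32*Y(sqrt(1 + 2))**2 = -32*(2 + sqrt(1 + 2))**2/(4*(1 + 2)) = -32*(2 + sqrt(3))**2/12 = -8*(2 + sqrt(3))**2/3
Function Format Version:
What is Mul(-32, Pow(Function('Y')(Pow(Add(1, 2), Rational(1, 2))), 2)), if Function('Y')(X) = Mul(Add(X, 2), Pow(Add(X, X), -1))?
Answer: Add(Rational(-56, 3), Mul(Rational(-32, 3), Pow(3, Rational(1, 2)))) ≈ -37.142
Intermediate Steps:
Function('Y')(X) = Mul(Rational(1, 2), Pow(X, -1), Add(2, X)) (Function('Y')(X) = Mul(Add(2, X), Pow(Mul(2, X), -1)) = Mul(Add(2, X), Mul(Rational(1, 2), Pow(X, -1))) = Mul(Rational(1, 2), Pow(X, -1), Add(2, X)))
Mul(-32, Pow(Function('Y')(Pow(Add(1, 2), Rational(1, 2))), 2)) = Mul(-32, Pow(Mul(Rational(1, 2), Pow(Pow(Add(1, 2), Rational(1, 2)), -1), Add(2, Pow(Add(1, 2), Rational(1, 2)))), 2)) = Mul(-32, Pow(Mul(Rational(1, 2), Pow(Pow(3, Rational(1, 2)), -1), Add(2, Pow(3, Rational(1, 2)))), 2)) = Mul(-32, Pow(Mul(Rational(1, 2), Mul(Rational(1, 3), Pow(3, Rational(1, 2))), Add(2, Pow(3, Rational(1, 2)))), 2)) = Mul(-32, Pow(Mul(Rational(1, 6), Pow(3, Rational(1, 2)), Add(2, Pow(3, Rational(1, 2)))), 2)) = Mul(-32, Mul(Rational(1, 12), Pow(Add(2, Pow(3, Rational(1, 2))), 2))) = Mul(Rational(-8, 3), Pow(Add(2, Pow(3, Rational(1, 2))), 2))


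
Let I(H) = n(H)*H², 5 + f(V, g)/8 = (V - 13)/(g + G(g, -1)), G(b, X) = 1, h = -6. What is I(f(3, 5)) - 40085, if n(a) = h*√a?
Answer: -40085 - 204800*I*√30/9 ≈ -40085.0 - 1.2464e+5*I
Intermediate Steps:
n(a) = -6*√a
f(V, g) = -40 + 8*(-13 + V)/(1 + g) (f(V, g) = -40 + 8*((V - 13)/(g + 1)) = -40 + 8*((-13 + V)/(1 + g)) = -40 + 8*(-13 + V)/(1 + g))
I(H) = -6*H^(5/2) (I(H) = (-6*√H)*H² = -6*H^(5/2))
I(f(3, 5)) - 40085 = -6*128*√2*(-18 + 3 - 5*5)^(5/2)/(1 + 5)^(5/2) - 40085 = -6*32*√3*(-18 + 3 - 25)^(5/2)/27 - 40085 = -6*102400*I*√30/27 - 40085 = -204800*I*√30/9 - 40085 = -40085 - 204800*I*√30/9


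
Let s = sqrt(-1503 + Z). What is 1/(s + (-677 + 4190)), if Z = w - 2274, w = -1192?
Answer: 3513/12346138 - I*sqrt(4969)/12346138 ≈ 0.00028454 - 5.7096e-6*I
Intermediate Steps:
Z = -3466 (Z = -1192 - 2274 = -3466)
s = I*sqrt(4969) (s = sqrt(-1503 - 3466) = sqrt(-4969) = I*sqrt(4969) ≈ 70.491*I)
1/(s + (-677 + 4190)) = 1/(I*sqrt(4969) + (-677 + 4190)) = 1/(I*sqrt(4969) + 3513) = 1/(3513 + I*sqrt(4969))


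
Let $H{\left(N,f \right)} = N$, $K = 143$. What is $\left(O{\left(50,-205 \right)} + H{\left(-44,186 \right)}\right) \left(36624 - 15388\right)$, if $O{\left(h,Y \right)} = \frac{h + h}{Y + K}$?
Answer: $- \frac{30027704}{31} \approx -9.6864 \cdot 10^{5}$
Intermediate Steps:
$O{\left(h,Y \right)} = \frac{2 h}{143 + Y}$ ($O{\left(h,Y \right)} = \frac{h + h}{Y + 143} = \frac{2 h}{143 + Y}$)
$\left(O{\left(50,-205 \right)} + H{\left(-44,186 \right)}\right) \left(36624 - 15388\right) = \left(2 \cdot 50 \frac{1}{143 - 205} - 44\right) \left(36624 - 15388\right) = \left(2 \cdot 50 \frac{1}{-62} - 44\right) 21236 = \left(2 \cdot 50 \left(- \frac{1}{62}\right) - 44\right) 21236 = \left(- \frac{50}{31} - 44\right) 21236 = \left(- \frac{1414}{31}\right) 21236 = - \frac{30027704}{31}$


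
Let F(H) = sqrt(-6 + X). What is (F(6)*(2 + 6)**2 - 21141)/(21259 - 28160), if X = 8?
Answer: 21141/6901 - 64*sqrt(2)/6901 ≈ 3.0504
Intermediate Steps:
F(H) = sqrt(2) (F(H) = sqrt(-6 + 8) = sqrt(2))
(F(6)*(2 + 6)**2 - 21141)/(21259 - 28160) = (sqrt(2)*(2 + 6)**2 - 21141)/(21259 - 28160) = (sqrt(2)*8**2 - 21141)/(-6901) = (sqrt(2)*64 - 21141)*(-1/6901) = (64*sqrt(2) - 21141)*(-1/6901) = (-21141 + 64*sqrt(2))*(-1/6901) = 21141/6901 - 64*sqrt(2)/6901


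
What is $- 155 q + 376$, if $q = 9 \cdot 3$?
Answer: $-3809$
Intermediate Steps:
$q = 27$
$- 155 q + 376 = \left(-155\right) 27 + 376 = -4185 + 376 = -3809$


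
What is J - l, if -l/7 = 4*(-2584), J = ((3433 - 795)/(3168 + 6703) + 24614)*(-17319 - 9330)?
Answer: -6475553281960/9871 ≈ -6.5602e+8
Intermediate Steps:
J = -6474839095368/9871 (J = (2638/9871 + 24614)*(-26649) = (242967432/9871)*(-26649) = -6474839095368/9871 ≈ -6.5595e+8)
l = 72352 (l = -28*(-2584) = -7*(-10336) = 72352)
J - l = -6474839095368/9871 - 1*72352 = -6474839095368/9871 - 72352 = -6475553281960/9871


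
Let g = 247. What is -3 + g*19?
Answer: 4690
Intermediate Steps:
-3 + g*19 = -3 + 247*19 = -3 + 4693 = 4690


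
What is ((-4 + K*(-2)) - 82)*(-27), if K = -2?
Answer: 2214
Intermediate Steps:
((-4 + K*(-2)) - 82)*(-27) = ((-4 - 2*(-2)) - 82)*(-27) = ((-4 + 4) - 82)*(-27) = (0 - 82)*(-27) = -82*(-27) = 2214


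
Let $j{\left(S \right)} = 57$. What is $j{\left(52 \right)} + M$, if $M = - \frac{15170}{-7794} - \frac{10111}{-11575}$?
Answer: $\frac{2698342117}{45107775} \approx 59.82$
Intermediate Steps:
$M = \frac{127198942}{45107775}$ ($M = \left(-15170\right) \left(- \frac{1}{7794}\right) - - \frac{10111}{11575} = \frac{7585}{3897} + \frac{10111}{11575} = \frac{127198942}{45107775} \approx 2.8199$)
$j{\left(52 \right)} + M = 57 + \frac{127198942}{45107775} = \frac{2698342117}{45107775}$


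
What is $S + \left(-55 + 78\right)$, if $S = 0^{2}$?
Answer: $23$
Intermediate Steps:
$S = 0$
$S + \left(-55 + 78\right) = 0 + \left(-55 + 78\right) = 0 + 23 = 23$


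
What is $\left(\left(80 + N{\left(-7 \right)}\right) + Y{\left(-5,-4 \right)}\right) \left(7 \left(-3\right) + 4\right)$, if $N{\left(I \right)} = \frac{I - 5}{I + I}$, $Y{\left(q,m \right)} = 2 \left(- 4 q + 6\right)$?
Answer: $- \frac{15810}{7} \approx -2258.6$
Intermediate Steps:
$Y{\left(q,m \right)} = 12 - 8 q$ ($Y{\left(q,m \right)} = 2 \left(6 - 4 q\right) = 12 - 8 q$)
$N{\left(I \right)} = \frac{-5 + I}{2 I}$
$\left(\left(80 + N{\left(-7 \right)}\right) + Y{\left(-5,-4 \right)}\right) \left(7 \left(-3\right) + 4\right) = \left(\left(80 + \frac{-5 - 7}{2 \left(-7\right)}\right) + \left(12 - -40\right)\right) \left(7 \left(-3\right) + 4\right) = \left(\left(80 + \frac{1}{2} \left(- \frac{1}{7}\right) \left(-12\right)\right) + \left(12 + 40\right)\right) \left(-21 + 4\right) = \left(\left(80 + \frac{6}{7}\right) + 52\right) \left(-17\right) = \left(\frac{566}{7} + 52\right) \left(-17\right) = \frac{930}{7} \left(-17\right) = - \frac{15810}{7}$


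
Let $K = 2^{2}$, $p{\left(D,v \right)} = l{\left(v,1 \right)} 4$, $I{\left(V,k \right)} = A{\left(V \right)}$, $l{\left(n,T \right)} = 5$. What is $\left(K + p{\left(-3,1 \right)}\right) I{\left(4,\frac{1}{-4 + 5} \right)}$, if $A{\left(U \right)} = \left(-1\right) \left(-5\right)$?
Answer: $120$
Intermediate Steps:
$A{\left(U \right)} = 5$
$I{\left(V,k \right)} = 5$
$p{\left(D,v \right)} = 20$ ($p{\left(D,v \right)} = 5 \cdot 4 = 20$)
$K = 4$
$\left(K + p{\left(-3,1 \right)}\right) I{\left(4,\frac{1}{-4 + 5} \right)} = \left(4 + 20\right) 5 = 24 \cdot 5 = 120$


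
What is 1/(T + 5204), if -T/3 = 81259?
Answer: -1/238573 ≈ -4.1916e-6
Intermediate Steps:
T = -243777 (T = -3*81259 = -243777)
1/(T + 5204) = 1/(-243777 + 5204) = 1/(-238573) = -1/238573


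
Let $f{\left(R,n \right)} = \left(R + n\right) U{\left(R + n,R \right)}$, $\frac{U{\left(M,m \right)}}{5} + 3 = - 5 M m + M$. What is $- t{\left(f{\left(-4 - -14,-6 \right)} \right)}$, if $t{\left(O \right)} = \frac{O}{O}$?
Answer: $-1$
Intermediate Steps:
$U{\left(M,m \right)} = -15 + 5 M - 25 M m$ ($U{\left(M,m \right)} = -15 + 5 \left(- 5 M m + M\right) = -15 + 5 \left(M - 5 M m\right) = -15 - \left(- 5 M + 25 M m\right) = -15 + 5 M - 25 M m$)
$f{\left(R,n \right)} = \left(R + n\right) \left(-15 + 5 R + 5 n - 25 R \left(R + n\right)\right)$ ($f{\left(R,n \right)} = \left(R + n\right) \left(-15 + 5 \left(R + n\right) - 25 \left(R + n\right) R\right) = \left(R + n\right) \left(-15 + \left(5 R + 5 n\right) - 25 R \left(R + n\right)\right) = \left(R + n\right) \left(-15 + 5 R + 5 n - 25 R \left(R + n\right)\right)$)
$t{\left(O \right)} = 1$
$- t{\left(f{\left(-4 - -14,-6 \right)} \right)} = \left(-1\right) 1 = -1$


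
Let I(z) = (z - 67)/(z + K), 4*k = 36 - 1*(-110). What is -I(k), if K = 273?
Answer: 61/619 ≈ 0.098546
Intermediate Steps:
k = 73/2 (k = (36 - 1*(-110))/4 = (36 + 110)/4 = (1/4)*146 = 73/2 ≈ 36.500)
I(z) = (-67 + z)/(273 + z) (I(z) = (z - 67)/(z + 273) = (-67 + z)/(273 + z))
-I(k) = -(-67 + 73/2)/(273 + 73/2) = -(-61)/(619/2*2) = -2*(-61)/(619*2) = -1*(-61/619) = 61/619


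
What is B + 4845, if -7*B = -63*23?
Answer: 5052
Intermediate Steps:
B = 207 (B = -(-9)*23 = -1/7*(-1449) = 207)
B + 4845 = 207 + 4845 = 5052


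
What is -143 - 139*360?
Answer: -50183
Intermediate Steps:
-143 - 139*360 = -143 - 50040 = -50183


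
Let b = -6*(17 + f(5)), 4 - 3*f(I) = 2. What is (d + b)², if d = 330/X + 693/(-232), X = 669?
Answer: 31506161911225/2676613696 ≈ 11771.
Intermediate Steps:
f(I) = ⅔ (f(I) = 4/3 - ⅓*2 = 4/3 - ⅔ = ⅔)
b = -106 (b = -6*(17 + ⅔) = -6*53/3 = -106)
d = -129019/51736 (d = 330/669 + 693/(-232) = 330*(1/669) + 693*(-1/232) = 110/223 - 693/232 = -129019/51736 ≈ -2.4938)
(d + b)² = (-129019/51736 - 106)² = (-5613035/51736)² = 31506161911225/2676613696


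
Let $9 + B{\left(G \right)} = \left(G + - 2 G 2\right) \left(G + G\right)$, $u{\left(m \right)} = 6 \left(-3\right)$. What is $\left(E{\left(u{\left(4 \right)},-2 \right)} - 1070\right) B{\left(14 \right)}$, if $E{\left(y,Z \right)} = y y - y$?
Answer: $862680$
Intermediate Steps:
$u{\left(m \right)} = -18$
$E{\left(y,Z \right)} = y^{2} - y$
$B{\left(G \right)} = -9 - 6 G^{2}$ ($B{\left(G \right)} = -9 + \left(G + - 2 G 2\right) \left(G + G\right) = -9 + \left(G - 4 G\right) 2 G = -9 + - 3 G 2 G = -9 - 6 G^{2}$)
$\left(E{\left(u{\left(4 \right)},-2 \right)} - 1070\right) B{\left(14 \right)} = \left(- 18 \left(-1 - 18\right) - 1070\right) \left(-9 - 6 \cdot 14^{2}\right) = \left(\left(-18\right) \left(-19\right) - 1070\right) \left(-9 - 1176\right) = \left(342 - 1070\right) \left(-9 - 1176\right) = \left(-728\right) \left(-1185\right) = 862680$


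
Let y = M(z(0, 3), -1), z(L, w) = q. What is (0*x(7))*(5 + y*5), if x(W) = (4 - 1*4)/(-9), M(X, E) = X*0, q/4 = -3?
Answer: 0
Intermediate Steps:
q = -12 (q = 4*(-3) = -12)
z(L, w) = -12
M(X, E) = 0
y = 0
x(W) = 0 (x(W) = (4 - 4)*(-1/9) = 0*(-1/9) = 0)
(0*x(7))*(5 + y*5) = (0*0)*(5 + 0*5) = 0*(5 + 0) = 0*5 = 0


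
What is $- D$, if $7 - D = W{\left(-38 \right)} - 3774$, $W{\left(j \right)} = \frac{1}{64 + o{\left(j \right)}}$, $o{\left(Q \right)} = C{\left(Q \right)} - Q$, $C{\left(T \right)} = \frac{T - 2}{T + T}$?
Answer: $- \frac{7365369}{1948} \approx -3781.0$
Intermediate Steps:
$C{\left(T \right)} = \frac{-2 + T}{2 T}$
$o{\left(Q \right)} = - Q + \frac{-2 + Q}{2 Q}$ ($o{\left(Q \right)} = \frac{-2 + Q}{2 Q} - Q = - Q + \frac{-2 + Q}{2 Q}$)
$W{\left(j \right)} = \frac{1}{\frac{129}{2} - j - \frac{1}{j}}$ ($W{\left(j \right)} = \frac{1}{64 - \left(- \frac{1}{2} + j + \frac{1}{j}\right)} = \frac{1}{\frac{129}{2} - j - \frac{1}{j}}$)
$D = \frac{7365369}{1948}$ ($D = 7 - \left(2 \left(-38\right) \frac{1}{-2 - 38 + 2 \left(-38\right) \left(64 - -38\right)} - 3774\right) = 7 - \left(2 \left(-38\right) \frac{1}{-2 - 38 + 2 \left(-38\right) \left(64 + 38\right)} - 3774\right) = 7 - \left(2 \left(-38\right) \frac{1}{-2 - 38 + 2 \left(-38\right) 102} - 3774\right) = 7 - \left(2 \left(-38\right) \frac{1}{-2 - 38 - 7752} - 3774\right) = 7 - \left(2 \left(-38\right) \frac{1}{-7792} - 3774\right) = 7 - \left(2 \left(-38\right) \left(- \frac{1}{7792}\right) - 3774\right) = 7 - \left(\frac{19}{1948} - 3774\right) = 7 - - \frac{7351733}{1948} = 7 + \frac{7351733}{1948} = \frac{7365369}{1948} \approx 3781.0$)
$- D = \left(-1\right) \frac{7365369}{1948} = - \frac{7365369}{1948}$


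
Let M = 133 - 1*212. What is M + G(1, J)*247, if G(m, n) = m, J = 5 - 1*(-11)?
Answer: 168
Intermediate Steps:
J = 16 (J = 5 + 11 = 16)
M = -79 (M = 133 - 212 = -79)
M + G(1, J)*247 = -79 + 1*247 = -79 + 247 = 168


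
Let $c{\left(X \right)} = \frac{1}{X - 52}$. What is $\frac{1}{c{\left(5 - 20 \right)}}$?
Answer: $-67$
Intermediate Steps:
$c{\left(X \right)} = \frac{1}{-52 + X}$
$\frac{1}{c{\left(5 - 20 \right)}} = \frac{1}{\frac{1}{-52 + \left(5 - 20\right)}} = \frac{1}{\frac{1}{-52 - 15}} = \frac{1}{\frac{1}{-67}} = \frac{1}{- \frac{1}{67}} = -67$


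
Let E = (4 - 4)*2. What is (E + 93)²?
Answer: 8649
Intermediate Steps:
E = 0 (E = 0*2 = 0)
(E + 93)² = (0 + 93)² = 93² = 8649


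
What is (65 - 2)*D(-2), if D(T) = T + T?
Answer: -252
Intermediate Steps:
D(T) = 2*T
(65 - 2)*D(-2) = (65 - 2)*(2*(-2)) = 63*(-4) = -252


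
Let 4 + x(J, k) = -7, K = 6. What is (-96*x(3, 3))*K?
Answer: 6336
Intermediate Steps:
x(J, k) = -11 (x(J, k) = -4 - 7 = -11)
(-96*x(3, 3))*K = -96*(-11)*6 = 1056*6 = 6336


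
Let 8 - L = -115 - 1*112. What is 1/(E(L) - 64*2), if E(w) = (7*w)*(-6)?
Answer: -1/9998 ≈ -0.00010002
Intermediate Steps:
L = 235 (L = 8 - (-115 - 1*112) = 8 - (-115 - 112) = 8 - 1*(-227) = 8 + 227 = 235)
E(w) = -42*w
1/(E(L) - 64*2) = 1/(-42*235 - 64*2) = 1/(-9870 - 128) = 1/(-9998) = -1/9998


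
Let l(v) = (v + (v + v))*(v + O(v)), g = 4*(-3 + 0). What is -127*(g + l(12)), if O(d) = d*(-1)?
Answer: 1524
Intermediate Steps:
O(d) = -d
g = -12 (g = 4*(-3) = -12)
l(v) = 0 (l(v) = (v + (v + v))*(v - v) = (v + 2*v)*0 = (3*v)*0 = 0)
-127*(g + l(12)) = -127*(-12 + 0) = -127*(-12) = 1524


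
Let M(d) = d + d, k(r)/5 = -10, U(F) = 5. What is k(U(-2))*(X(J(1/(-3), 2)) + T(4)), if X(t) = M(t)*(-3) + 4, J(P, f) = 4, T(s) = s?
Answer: 800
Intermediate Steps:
k(r) = -50 (k(r) = 5*(-10) = -50)
M(d) = 2*d
X(t) = 4 - 6*t (X(t) = (2*t)*(-3) + 4 = -6*t + 4 = 4 - 6*t)
k(U(-2))*(X(J(1/(-3), 2)) + T(4)) = -50*((4 - 6*4) + 4) = -50*((4 - 24) + 4) = -50*(-20 + 4) = -50*(-16) = 800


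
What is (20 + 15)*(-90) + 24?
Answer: -3126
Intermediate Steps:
(20 + 15)*(-90) + 24 = 35*(-90) + 24 = -3150 + 24 = -3126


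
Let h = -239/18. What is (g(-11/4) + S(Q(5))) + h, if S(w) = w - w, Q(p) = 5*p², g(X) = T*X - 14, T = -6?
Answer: -97/9 ≈ -10.778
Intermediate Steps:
h = -239/18 (h = -239*1/18 = -239/18 ≈ -13.278)
g(X) = -14 - 6*X (g(X) = -6*X - 14 = -14 - 6*X)
S(w) = 0
(g(-11/4) + S(Q(5))) + h = ((-14 - (-66)/4) + 0) - 239/18 = ((-14 - 6*(-11/4)) + 0) - 239/18 = ((-14 + 33/2) + 0) - 239/18 = (5/2 + 0) - 239/18 = 5/2 - 239/18 = -97/9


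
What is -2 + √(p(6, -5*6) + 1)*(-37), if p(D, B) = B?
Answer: -2 - 37*I*√29 ≈ -2.0 - 199.25*I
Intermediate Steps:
-2 + √(p(6, -5*6) + 1)*(-37) = -2 + √(-5*6 + 1)*(-37) = -2 + √(-30 + 1)*(-37) = -2 + √(-29)*(-37) = -2 + (I*√29)*(-37) = -2 - 37*I*√29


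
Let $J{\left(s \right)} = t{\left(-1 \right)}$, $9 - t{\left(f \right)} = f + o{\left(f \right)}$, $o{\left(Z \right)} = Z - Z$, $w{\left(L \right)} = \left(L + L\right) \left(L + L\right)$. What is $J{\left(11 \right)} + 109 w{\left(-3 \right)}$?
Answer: $3934$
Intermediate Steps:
$w{\left(L \right)} = 4 L^{2}$ ($w{\left(L \right)} = 2 L 2 L = 4 L^{2}$)
$o{\left(Z \right)} = 0$
$t{\left(f \right)} = 9 - f$ ($t{\left(f \right)} = 9 - \left(f + 0\right) = 9 - f$)
$J{\left(s \right)} = 10$ ($J{\left(s \right)} = 9 - -1 = 9 + 1 = 10$)
$J{\left(11 \right)} + 109 w{\left(-3 \right)} = 10 + 109 \cdot 4 \left(-3\right)^{2} = 10 + 109 \cdot 4 \cdot 9 = 10 + 109 \cdot 36 = 10 + 3924 = 3934$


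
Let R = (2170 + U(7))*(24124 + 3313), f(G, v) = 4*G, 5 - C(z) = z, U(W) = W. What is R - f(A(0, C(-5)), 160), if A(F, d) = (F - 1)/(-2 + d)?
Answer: 119460699/2 ≈ 5.9730e+7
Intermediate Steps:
C(z) = 5 - z
A(F, d) = (-1 + F)/(-2 + d)
R = 59730349 (R = (2170 + 7)*(24124 + 3313) = 2177*27437 = 59730349)
R - f(A(0, C(-5)), 160) = 59730349 - 4*(-1 + 0)/(-2 + (5 - 1*(-5))) = 59730349 - 4*-1/(-2 + (5 + 5)) = 59730349 - 4*-1/(-2 + 10) = 59730349 - 4*-1/8 = 59730349 - 4*(1/8)*(-1) = 59730349 - 4*(-1)/8 = 59730349 - 1*(-1/2) = 59730349 + 1/2 = 119460699/2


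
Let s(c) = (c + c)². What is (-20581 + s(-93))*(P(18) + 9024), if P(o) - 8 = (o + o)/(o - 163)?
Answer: 3670820012/29 ≈ 1.2658e+8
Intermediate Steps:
P(o) = 8 + 2*o/(-163 + o) (P(o) = 8 + (o + o)/(o - 163) = 8 + (2*o)/(-163 + o) = 8 + 2*o/(-163 + o))
s(c) = 4*c² (s(c) = (2*c)² = 4*c²)
(-20581 + s(-93))*(P(18) + 9024) = (-20581 + 4*(-93)²)*(2*(-652 + 5*18)/(-163 + 18) + 9024) = (-20581 + 4*8649)*(2*(-652 + 90)/(-145) + 9024) = (-20581 + 34596)*(2*(-1/145)*(-562) + 9024) = 14015*(1124/145 + 9024) = 14015*(1309604/145) = 3670820012/29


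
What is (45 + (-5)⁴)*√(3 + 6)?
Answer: 2010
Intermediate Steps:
(45 + (-5)⁴)*√(3 + 6) = (45 + 625)*√9 = 670*3 = 2010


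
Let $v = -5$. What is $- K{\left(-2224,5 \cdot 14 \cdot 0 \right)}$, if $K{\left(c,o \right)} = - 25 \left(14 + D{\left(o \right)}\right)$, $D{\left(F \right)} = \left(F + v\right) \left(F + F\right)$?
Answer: $350$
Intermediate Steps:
$D{\left(F \right)} = 2 F \left(-5 + F\right)$ ($D{\left(F \right)} = \left(F - 5\right) \left(F + F\right) = \left(-5 + F\right) 2 F = 2 F \left(-5 + F\right)$)
$K{\left(c,o \right)} = -350 - 50 o \left(-5 + o\right)$ ($K{\left(c,o \right)} = - 25 \left(14 + 2 o \left(-5 + o\right)\right) = -350 - 50 o \left(-5 + o\right)$)
$- K{\left(-2224,5 \cdot 14 \cdot 0 \right)} = - (-350 - 50 \cdot 5 \cdot 14 \cdot 0 \left(-5 + 5 \cdot 14 \cdot 0\right)) = - (-350 - 50 \cdot 70 \cdot 0 \left(-5 + 70 \cdot 0\right)) = - (-350 - 0 \left(-5 + 0\right)) = - (-350 - 0 \left(-5\right)) = - (-350 + 0) = \left(-1\right) \left(-350\right) = 350$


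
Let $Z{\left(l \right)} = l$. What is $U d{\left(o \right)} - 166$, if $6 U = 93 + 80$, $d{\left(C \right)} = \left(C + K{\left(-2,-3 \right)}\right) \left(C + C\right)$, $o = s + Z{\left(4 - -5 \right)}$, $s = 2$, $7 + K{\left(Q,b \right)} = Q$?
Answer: $\frac{3308}{3} \approx 1102.7$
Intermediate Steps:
$K{\left(Q,b \right)} = -7 + Q$
$o = 11$ ($o = 2 + \left(4 - -5\right) = 2 + \left(4 + 5\right) = 2 + 9 = 11$)
$d{\left(C \right)} = 2 C \left(-9 + C\right)$ ($d{\left(C \right)} = \left(C - 9\right) \left(C + C\right) = \left(C - 9\right) 2 C = \left(-9 + C\right) 2 C = 2 C \left(-9 + C\right)$)
$U = \frac{173}{6}$ ($U = \frac{93 + 80}{6} = \frac{1}{6} \cdot 173 = \frac{173}{6} \approx 28.833$)
$U d{\left(o \right)} - 166 = \frac{173 \cdot 2 \cdot 11 \left(-9 + 11\right)}{6} - 166 = \frac{173 \cdot 2 \cdot 11 \cdot 2}{6} - 166 = \frac{173}{6} \cdot 44 - 166 = \frac{3806}{3} - 166 = \frac{3308}{3}$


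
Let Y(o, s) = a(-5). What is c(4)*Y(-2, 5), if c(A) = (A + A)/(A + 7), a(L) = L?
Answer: -40/11 ≈ -3.6364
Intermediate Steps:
Y(o, s) = -5
c(A) = 2*A/(7 + A) (c(A) = (2*A)/(7 + A) = 2*A/(7 + A))
c(4)*Y(-2, 5) = (2*4/(7 + 4))*(-5) = (2*4/11)*(-5) = (2*4*(1/11))*(-5) = (8/11)*(-5) = -40/11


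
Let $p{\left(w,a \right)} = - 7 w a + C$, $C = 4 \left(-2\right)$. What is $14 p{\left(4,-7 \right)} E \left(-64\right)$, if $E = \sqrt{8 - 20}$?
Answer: $- 336896 i \sqrt{3} \approx - 5.8352 \cdot 10^{5} i$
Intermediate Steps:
$C = -8$
$E = 2 i \sqrt{3}$ ($E = \sqrt{-12} = 2 i \sqrt{3} \approx 3.4641 i$)
$p{\left(w,a \right)} = -8 - 7 a w$ ($p{\left(w,a \right)} = - 7 w a - 8 = - 7 a w - 8 = -8 - 7 a w$)
$14 p{\left(4,-7 \right)} E \left(-64\right) = 14 \left(-8 - \left(-49\right) 4\right) 2 i \sqrt{3} \left(-64\right) = 14 \left(-8 + 196\right) 2 i \sqrt{3} \left(-64\right) = 14 \cdot 188 \cdot 2 i \sqrt{3} \left(-64\right) = 14 \cdot 376 i \sqrt{3} \left(-64\right) = 14 \left(- 24064 i \sqrt{3}\right) = - 336896 i \sqrt{3}$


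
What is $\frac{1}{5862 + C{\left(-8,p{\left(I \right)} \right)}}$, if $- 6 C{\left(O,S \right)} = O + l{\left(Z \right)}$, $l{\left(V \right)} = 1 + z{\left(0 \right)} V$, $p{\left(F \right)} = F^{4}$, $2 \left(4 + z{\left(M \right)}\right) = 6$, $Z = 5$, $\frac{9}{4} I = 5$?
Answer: $\frac{1}{5864} \approx 0.00017053$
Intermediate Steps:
$I = \frac{20}{9}$ ($I = \frac{4}{9} \cdot 5 = \frac{20}{9} \approx 2.2222$)
$z{\left(M \right)} = -1$ ($z{\left(M \right)} = -4 + \frac{1}{2} \cdot 6 = -4 + 3 = -1$)
$l{\left(V \right)} = 1 - V$
$C{\left(O,S \right)} = \frac{2}{3} - \frac{O}{6}$ ($C{\left(O,S \right)} = - \frac{O + \left(1 - 5\right)}{6} = - \frac{O - 4}{6} = - \frac{-4 + O}{6} = \frac{2}{3} - \frac{O}{6}$)
$\frac{1}{5862 + C{\left(-8,p{\left(I \right)} \right)}} = \frac{1}{5862 + \left(\frac{2}{3} - - \frac{4}{3}\right)} = \frac{1}{5862 + \left(\frac{2}{3} + \frac{4}{3}\right)} = \frac{1}{5862 + 2} = \frac{1}{5864}$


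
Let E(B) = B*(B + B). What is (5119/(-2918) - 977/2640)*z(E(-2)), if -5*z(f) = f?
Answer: 8182523/2407350 ≈ 3.3990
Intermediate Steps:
E(B) = 2*B² (E(B) = B*(2*B) = 2*B²)
z(f) = -f/5
(5119/(-2918) - 977/2640)*z(E(-2)) = (5119/(-2918) - 977/2640)*(-2*(-2)²/5) = (5119*(-1/2918) - 977*1/2640)*(-2*4/5) = (-5119/2918 - 977/2640)*(-⅕*8) = -8182523/3851760*(-8/5) = 8182523/2407350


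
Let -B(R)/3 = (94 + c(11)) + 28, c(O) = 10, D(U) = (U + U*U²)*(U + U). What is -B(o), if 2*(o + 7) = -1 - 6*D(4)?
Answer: 396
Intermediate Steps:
D(U) = 2*U*(U + U³) (D(U) = (U + U³)*(2*U) = 2*U*(U + U³))
o = -3279/2 (o = -7 + (-1 - 12*4²*(1 + 4²))/2 = -7 + (-1 - 12*16*(1 + 16))/2 = -7 + (-1 - 12*16*17)/2 = -7 + (-1 - 6*544)/2 = -7 + (-1 - 3264)/2 = -7 + (½)*(-3265) = -7 - 3265/2 = -3279/2 ≈ -1639.5)
B(R) = -396 (B(R) = -3*((94 + 10) + 28) = -3*(104 + 28) = -3*132 = -396)
-B(o) = -1*(-396) = 396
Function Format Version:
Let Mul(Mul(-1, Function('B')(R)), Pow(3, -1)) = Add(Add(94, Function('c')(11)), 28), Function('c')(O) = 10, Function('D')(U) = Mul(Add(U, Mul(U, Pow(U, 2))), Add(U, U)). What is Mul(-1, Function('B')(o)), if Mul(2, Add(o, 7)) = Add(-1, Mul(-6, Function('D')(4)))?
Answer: 396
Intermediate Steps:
Function('D')(U) = Mul(2, U, Add(U, Pow(U, 3))) (Function('D')(U) = Mul(Add(U, Pow(U, 3)), Mul(2, U)) = Mul(2, U, Add(U, Pow(U, 3))))
o = Rational(-3279, 2) (o = Add(-7, Mul(Rational(1, 2), Add(-1, Mul(-6, Mul(2, Pow(4, 2), Add(1, Pow(4, 2))))))) = Add(-7, Mul(Rational(1, 2), Add(-1, Mul(-6, Mul(2, 16, Add(1, 16)))))) = Add(-7, Mul(Rational(1, 2), Add(-1, Mul(-6, Mul(2, 16, 17))))) = Add(-7, Mul(Rational(1, 2), Add(-1, Mul(-6, 544)))) = Add(-7, Mul(Rational(1, 2), Add(-1, -3264))) = Add(-7, Mul(Rational(1, 2), -3265)) = Add(-7, Rational(-3265, 2)) = Rational(-3279, 2) ≈ -1639.5)
Function('B')(R) = -396 (Function('B')(R) = Mul(-3, Add(Add(94, 10), 28)) = Mul(-3, Add(104, 28)) = Mul(-3, 132) = -396)
Mul(-1, Function('B')(o)) = Mul(-1, -396) = 396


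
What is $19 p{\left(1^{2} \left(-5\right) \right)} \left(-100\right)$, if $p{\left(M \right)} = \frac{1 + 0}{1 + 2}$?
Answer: $- \frac{1900}{3} \approx -633.33$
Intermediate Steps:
$p{\left(M \right)} = \frac{1}{3}$ ($p{\left(M \right)} = 1 \cdot \frac{1}{3} = \frac{1}{3}$)
$19 p{\left(1^{2} \left(-5\right) \right)} \left(-100\right) = 19 \cdot \frac{1}{3} \left(-100\right) = \frac{19}{3} \left(-100\right) = - \frac{1900}{3}$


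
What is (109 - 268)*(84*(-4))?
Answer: 53424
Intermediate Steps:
(109 - 268)*(84*(-4)) = -159*(-336) = 53424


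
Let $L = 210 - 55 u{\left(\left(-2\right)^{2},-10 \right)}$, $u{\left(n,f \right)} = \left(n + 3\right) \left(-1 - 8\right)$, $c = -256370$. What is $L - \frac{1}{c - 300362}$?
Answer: $\frac{2045990101}{556732} \approx 3675.0$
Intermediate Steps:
$u{\left(n,f \right)} = -27 - 9 n$ ($u{\left(n,f \right)} = \left(3 + n\right) \left(-9\right) = -27 - 9 n$)
$L = 3675$ ($L = 210 - 55 \left(-27 - 9 \left(-2\right)^{2}\right) = 210 - 55 \left(-27 - 36\right) = 210 - -3465 = 210 + 3465 = 3675$)
$L - \frac{1}{c - 300362} = 3675 - \frac{1}{-256370 - 300362} = 3675 - \frac{1}{-556732} = 3675 - - \frac{1}{556732} = 3675 + \frac{1}{556732} = \frac{2045990101}{556732}$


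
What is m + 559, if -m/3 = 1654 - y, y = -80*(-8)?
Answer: -2483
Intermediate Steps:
y = 640
m = -3042 (m = -3*(1654 - 1*640) = -3*(1654 - 640) = -3*1014 = -3042)
m + 559 = -3042 + 559 = -2483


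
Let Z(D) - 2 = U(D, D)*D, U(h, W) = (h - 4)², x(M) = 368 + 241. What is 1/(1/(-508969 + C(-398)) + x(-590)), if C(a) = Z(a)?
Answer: 64827359/39479861630 ≈ 0.0016420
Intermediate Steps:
x(M) = 609
U(h, W) = (-4 + h)²
Z(D) = 2 + D*(-4 + D)² (Z(D) = 2 + (-4 + D)²*D = 2 + D*(-4 + D)²)
C(a) = 2 + a*(-4 + a)²
1/(1/(-508969 + C(-398)) + x(-590)) = 1/(1/(-508969 + (2 - 398*(-4 - 398)²)) + 609) = 1/(1/(-508969 + (2 - 398*(-402)²)) + 609) = 1/(1/(-508969 + (2 - 398*161604)) + 609) = 1/(1/(-508969 + (2 - 64318392)) + 609) = 1/(1/(-508969 - 64318390) + 609) = 1/(1/(-64827359) + 609) = 1/(-1/64827359 + 609) = 1/(39479861630/64827359) = 64827359/39479861630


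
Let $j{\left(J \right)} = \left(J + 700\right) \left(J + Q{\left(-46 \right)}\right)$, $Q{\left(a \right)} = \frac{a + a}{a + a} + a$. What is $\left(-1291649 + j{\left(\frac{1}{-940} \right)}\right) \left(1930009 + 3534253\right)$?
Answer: $- \frac{3194230173668912969}{441800} \approx -7.23 \cdot 10^{12}$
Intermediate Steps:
$Q{\left(a \right)} = 1 + a$ ($Q{\left(a \right)} = \frac{2 a}{2 a} + a = 2 a \frac{1}{2 a} + a = 1 + a$)
$j{\left(J \right)} = \left(-45 + J\right) \left(700 + J\right)$ ($j{\left(J \right)} = \left(J + 700\right) \left(J + \left(1 - 46\right)\right) = \left(700 + J\right) \left(J - 45\right) = \left(700 + J\right) \left(-45 + J\right) = \left(-45 + J\right) \left(700 + J\right)$)
$\left(-1291649 + j{\left(\frac{1}{-940} \right)}\right) \left(1930009 + 3534253\right) = \left(-1291649 + \left(-31500 + \left(\frac{1}{-940}\right)^{2} + \frac{655}{-940}\right)\right) \left(1930009 + 3534253\right) = \left(-1291649 + \left(-31500 + \left(- \frac{1}{940}\right)^{2} + 655 \left(- \frac{1}{940}\right)\right)\right) 5464262 = \left(-1291649 - \frac{27834015699}{883600}\right) 5464262 = \left(- \frac{1169135072099}{883600}\right) 5464262 = - \frac{3194230173668912969}{441800}$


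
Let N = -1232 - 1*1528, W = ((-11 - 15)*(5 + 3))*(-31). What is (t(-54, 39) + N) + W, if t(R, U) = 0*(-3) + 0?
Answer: 3688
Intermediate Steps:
t(R, U) = 0 (t(R, U) = 0 + 0 = 0)
W = 6448 (W = -26*8*(-31) = -208*(-31) = 6448)
N = -2760 (N = -1232 - 1528 = -2760)
(t(-54, 39) + N) + W = (0 - 2760) + 6448 = -2760 + 6448 = 3688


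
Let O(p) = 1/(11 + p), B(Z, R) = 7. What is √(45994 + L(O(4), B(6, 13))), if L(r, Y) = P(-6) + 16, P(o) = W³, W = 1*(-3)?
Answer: √45983 ≈ 214.44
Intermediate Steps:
W = -3
P(o) = -27 (P(o) = (-3)³ = -27)
L(r, Y) = -11 (L(r, Y) = -27 + 16 = -11)
√(45994 + L(O(4), B(6, 13))) = √(45994 - 11) = √45983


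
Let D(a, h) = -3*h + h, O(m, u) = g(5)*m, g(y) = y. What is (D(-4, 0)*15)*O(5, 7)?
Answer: 0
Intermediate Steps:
O(m, u) = 5*m
D(a, h) = -2*h
(D(-4, 0)*15)*O(5, 7) = (-2*0*15)*(5*5) = (0*15)*25 = 0*25 = 0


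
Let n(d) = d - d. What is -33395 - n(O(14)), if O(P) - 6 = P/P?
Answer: -33395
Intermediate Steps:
O(P) = 7 (O(P) = 6 + P/P = 6 + 1 = 7)
n(d) = 0
-33395 - n(O(14)) = -33395 - 1*0 = -33395 + 0 = -33395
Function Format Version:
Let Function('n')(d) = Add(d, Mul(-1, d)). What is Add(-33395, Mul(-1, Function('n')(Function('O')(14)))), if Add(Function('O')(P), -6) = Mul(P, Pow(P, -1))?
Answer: -33395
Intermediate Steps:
Function('O')(P) = 7 (Function('O')(P) = Add(6, Mul(P, Pow(P, -1))) = Add(6, 1) = 7)
Function('n')(d) = 0
Add(-33395, Mul(-1, Function('n')(Function('O')(14)))) = Add(-33395, Mul(-1, 0)) = Add(-33395, 0) = -33395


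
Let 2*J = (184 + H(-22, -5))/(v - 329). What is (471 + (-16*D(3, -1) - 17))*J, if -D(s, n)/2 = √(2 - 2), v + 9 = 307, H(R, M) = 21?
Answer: -46535/31 ≈ -1501.1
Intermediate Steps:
v = 298 (v = -9 + 307 = 298)
D(s, n) = 0 (D(s, n) = -2*√(2 - 2) = -2*√0 = -2*0 = 0)
J = -205/62 (J = ((184 + 21)/(298 - 329))/2 = (205/(-31))/2 = (205*(-1/31))/2 = (½)*(-205/31) = -205/62 ≈ -3.3064)
(471 + (-16*D(3, -1) - 17))*J = (471 + (-16*0 - 17))*(-205/62) = (471 + (0 - 17))*(-205/62) = (471 - 17)*(-205/62) = 454*(-205/62) = -46535/31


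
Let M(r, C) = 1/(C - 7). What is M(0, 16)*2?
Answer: 2/9 ≈ 0.22222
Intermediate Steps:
M(r, C) = 1/(-7 + C)
M(0, 16)*2 = 2/(-7 + 16) = 2/9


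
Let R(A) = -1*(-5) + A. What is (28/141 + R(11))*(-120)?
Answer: -91360/47 ≈ -1943.8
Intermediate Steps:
R(A) = 5 + A
(28/141 + R(11))*(-120) = (28/141 + (5 + 11))*(-120) = (28*(1/141) + 16)*(-120) = (28/141 + 16)*(-120) = (2284/141)*(-120) = -91360/47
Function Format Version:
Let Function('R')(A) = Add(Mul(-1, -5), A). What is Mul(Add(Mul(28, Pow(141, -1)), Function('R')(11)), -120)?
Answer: Rational(-91360, 47) ≈ -1943.8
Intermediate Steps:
Function('R')(A) = Add(5, A)
Mul(Add(Mul(28, Pow(141, -1)), Function('R')(11)), -120) = Mul(Add(Mul(28, Pow(141, -1)), Add(5, 11)), -120) = Mul(Add(Mul(28, Rational(1, 141)), 16), -120) = Mul(Add(Rational(28, 141), 16), -120) = Mul(Rational(2284, 141), -120) = Rational(-91360, 47)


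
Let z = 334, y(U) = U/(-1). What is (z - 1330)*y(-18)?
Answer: -17928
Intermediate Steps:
y(U) = -U (y(U) = U*(-1) = -U)
(z - 1330)*y(-18) = (334 - 1330)*(-1*(-18)) = -996*18 = -17928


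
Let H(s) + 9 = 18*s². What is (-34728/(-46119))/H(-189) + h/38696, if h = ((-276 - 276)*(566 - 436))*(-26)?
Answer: 2305231063550252/47810661107769 ≈ 48.216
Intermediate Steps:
h = 1865760 (h = -552*130*(-26) = -71760*(-26) = 1865760)
H(s) = -9 + 18*s²
(-34728/(-46119))/H(-189) + h/38696 = (-34728/(-46119))/(-9 + 18*(-189)²) + 1865760/38696 = (-34728*(-1/46119))/(-9 + 18*35721) + 1865760*(1/38696) = 11576/(15373*(-9 + 642978)) + 233220/4837 = (11576/15373)/642969 + 233220/4837 = (11576/15373)*(1/642969) + 233220/4837 = 11576/9884362437 + 233220/4837 = 2305231063550252/47810661107769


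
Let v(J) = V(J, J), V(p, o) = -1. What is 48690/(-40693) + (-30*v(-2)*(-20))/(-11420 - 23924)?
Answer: -212060445/179781674 ≈ -1.1795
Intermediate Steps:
v(J) = -1
48690/(-40693) + (-30*v(-2)*(-20))/(-11420 - 23924) = 48690/(-40693) + (-30*(-1)*(-20))/(-11420 - 23924) = 48690*(-1/40693) + (30*(-20))/(-35344) = -48690/40693 - 600*(-1/35344) = -48690/40693 + 75/4418 = -212060445/179781674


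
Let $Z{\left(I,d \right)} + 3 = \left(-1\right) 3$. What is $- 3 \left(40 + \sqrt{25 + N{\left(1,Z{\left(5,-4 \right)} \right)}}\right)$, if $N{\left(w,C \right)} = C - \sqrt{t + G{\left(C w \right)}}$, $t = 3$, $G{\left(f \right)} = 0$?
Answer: $-120 - 3 \sqrt{19 - \sqrt{3}} \approx -132.47$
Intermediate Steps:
$Z{\left(I,d \right)} = -6$ ($Z{\left(I,d \right)} = -3 - 3 = -6$)
$N{\left(w,C \right)} = C - \sqrt{3}$ ($N{\left(w,C \right)} = C - \sqrt{3 + 0} = C - \sqrt{3}$)
$- 3 \left(40 + \sqrt{25 + N{\left(1,Z{\left(5,-4 \right)} \right)}}\right) = - 3 \left(40 + \sqrt{25 - \left(6 + \sqrt{3}\right)}\right) = - 3 \left(40 + \sqrt{19 - \sqrt{3}}\right) = -120 - 3 \sqrt{19 - \sqrt{3}}$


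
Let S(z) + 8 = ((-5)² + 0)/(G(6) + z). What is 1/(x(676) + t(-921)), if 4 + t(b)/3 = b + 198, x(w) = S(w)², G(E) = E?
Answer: -465124/984939683 ≈ -0.00047224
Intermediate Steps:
S(z) = -8 + 25/(6 + z) (S(z) = -8 + ((-5)² + 0)/(6 + z) = -8 + (25 + 0)/(6 + z) = -8 + 25/(6 + z))
x(w) = (-23 - 8*w)²/(6 + w)² (x(w) = ((-23 - 8*w)/(6 + w))² = (-23 - 8*w)²/(6 + w)²)
t(b) = 582 + 3*b (t(b) = -12 + 3*(b + 198) = -12 + 3*(198 + b) = -12 + (594 + 3*b) = 582 + 3*b)
1/(x(676) + t(-921)) = 1/((23 + 8*676)²/(6 + 676)² + (582 + 3*(-921))) = 1/((23 + 5408)²/682² + (582 - 2763)) = 1/((1/465124)*5431² - 2181) = 1/((1/465124)*29495761 - 2181) = 1/(29495761/465124 - 2181) = 1/(-984939683/465124) = -465124/984939683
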